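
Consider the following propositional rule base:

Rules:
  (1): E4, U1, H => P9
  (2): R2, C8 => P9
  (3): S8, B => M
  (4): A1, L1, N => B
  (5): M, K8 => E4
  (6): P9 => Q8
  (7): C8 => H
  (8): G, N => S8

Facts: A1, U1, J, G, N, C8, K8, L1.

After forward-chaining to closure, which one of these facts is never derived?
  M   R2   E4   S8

Round 1 — (4), (7), (8), derive B, H, S8.
Round 2 — (3), derive M.
Round 3 — (5), derive E4.
Round 4 — (1), derive P9.
Round 5 — (6), derive Q8.
Derived: S8 (round 1), E4 (round 3), M (round 2). R2 never appears in any round.

R2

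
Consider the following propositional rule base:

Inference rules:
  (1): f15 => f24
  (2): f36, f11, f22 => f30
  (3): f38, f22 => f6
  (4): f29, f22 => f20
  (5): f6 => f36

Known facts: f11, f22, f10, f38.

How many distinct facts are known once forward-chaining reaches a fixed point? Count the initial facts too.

7

Round 1 — (3), derive f6.
Round 2 — (5), derive f36.
Round 3 — (2), derive f30.
Closure: {f10, f11, f22, f30, f36, f38, f6} — 7 facts.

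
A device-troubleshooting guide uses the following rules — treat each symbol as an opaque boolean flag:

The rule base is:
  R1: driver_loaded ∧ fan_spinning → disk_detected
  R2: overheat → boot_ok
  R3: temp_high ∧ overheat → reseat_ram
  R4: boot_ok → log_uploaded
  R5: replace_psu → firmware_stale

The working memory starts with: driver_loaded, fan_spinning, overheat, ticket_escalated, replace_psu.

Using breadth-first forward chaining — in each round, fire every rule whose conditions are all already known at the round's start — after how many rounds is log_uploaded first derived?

2

Round 1 fires R1, R2, R5, giving disk_detected, boot_ok, firmware_stale.
Round 2 fires R4, giving log_uploaded.
log_uploaded first appears in round 2.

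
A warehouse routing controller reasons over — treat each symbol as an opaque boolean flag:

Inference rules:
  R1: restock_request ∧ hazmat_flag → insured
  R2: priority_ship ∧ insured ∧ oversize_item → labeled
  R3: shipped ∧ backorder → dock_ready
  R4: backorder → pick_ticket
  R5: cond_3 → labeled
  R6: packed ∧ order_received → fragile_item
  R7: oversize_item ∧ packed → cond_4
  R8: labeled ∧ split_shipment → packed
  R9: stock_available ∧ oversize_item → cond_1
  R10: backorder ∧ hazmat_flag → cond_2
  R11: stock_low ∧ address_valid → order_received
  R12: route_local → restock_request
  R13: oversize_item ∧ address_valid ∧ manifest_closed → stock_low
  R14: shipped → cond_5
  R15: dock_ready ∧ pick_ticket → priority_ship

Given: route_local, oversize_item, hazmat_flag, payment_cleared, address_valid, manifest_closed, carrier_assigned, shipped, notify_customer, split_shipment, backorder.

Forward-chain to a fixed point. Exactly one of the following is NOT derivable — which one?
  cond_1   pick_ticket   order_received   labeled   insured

Round 1: R3 [shipped ∧ backorder → dock_ready]; R4 [backorder → pick_ticket]; R10 [backorder ∧ hazmat_flag → cond_2]; R12 [route_local → restock_request]; R13 [oversize_item ∧ address_valid ∧ manifest_closed → stock_low]; R14 [shipped → cond_5]. New: dock_ready, pick_ticket, cond_2, restock_request, stock_low, cond_5.
Round 2: R1 [restock_request ∧ hazmat_flag → insured]; R11 [stock_low ∧ address_valid → order_received]; R15 [dock_ready ∧ pick_ticket → priority_ship]. New: insured, order_received, priority_ship.
Round 3: R2 [priority_ship ∧ insured ∧ oversize_item → labeled]. New: labeled.
Round 4: R8 [labeled ∧ split_shipment → packed]. New: packed.
Round 5: R6 [packed ∧ order_received → fragile_item]; R7 [oversize_item ∧ packed → cond_4]. New: fragile_item, cond_4.
Derived: pick_ticket (round 1), labeled (round 3), insured (round 2), order_received (round 2). cond_1 never appears in any round.

cond_1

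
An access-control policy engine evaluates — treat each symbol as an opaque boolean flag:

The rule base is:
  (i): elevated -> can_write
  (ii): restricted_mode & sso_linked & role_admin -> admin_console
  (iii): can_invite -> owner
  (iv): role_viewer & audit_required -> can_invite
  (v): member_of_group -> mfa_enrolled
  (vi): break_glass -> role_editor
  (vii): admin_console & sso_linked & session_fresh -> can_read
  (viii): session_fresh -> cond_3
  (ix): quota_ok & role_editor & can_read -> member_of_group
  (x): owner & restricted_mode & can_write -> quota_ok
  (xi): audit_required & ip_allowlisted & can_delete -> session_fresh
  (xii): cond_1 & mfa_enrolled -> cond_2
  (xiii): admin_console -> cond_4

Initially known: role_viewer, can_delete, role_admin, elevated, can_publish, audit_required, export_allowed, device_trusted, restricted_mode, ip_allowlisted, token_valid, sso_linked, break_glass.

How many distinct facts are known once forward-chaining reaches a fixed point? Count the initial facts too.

25

Round 1 fires (i), (ii), (iv), (vi), (xi), giving can_write, admin_console, can_invite, role_editor, session_fresh.
Round 2 fires (iii), (vii), (viii), (xiii), giving owner, can_read, cond_3, cond_4.
Round 3 fires (x), giving quota_ok.
Round 4 fires (ix), giving member_of_group.
Round 5 fires (v), giving mfa_enrolled.
Closure: {admin_console, audit_required, break_glass, can_delete, can_invite, can_publish, can_read, can_write, cond_3, cond_4, device_trusted, elevated, export_allowed, ip_allowlisted, member_of_group, mfa_enrolled, owner, quota_ok, restricted_mode, role_admin, role_editor, role_viewer, session_fresh, sso_linked, token_valid} — 25 facts.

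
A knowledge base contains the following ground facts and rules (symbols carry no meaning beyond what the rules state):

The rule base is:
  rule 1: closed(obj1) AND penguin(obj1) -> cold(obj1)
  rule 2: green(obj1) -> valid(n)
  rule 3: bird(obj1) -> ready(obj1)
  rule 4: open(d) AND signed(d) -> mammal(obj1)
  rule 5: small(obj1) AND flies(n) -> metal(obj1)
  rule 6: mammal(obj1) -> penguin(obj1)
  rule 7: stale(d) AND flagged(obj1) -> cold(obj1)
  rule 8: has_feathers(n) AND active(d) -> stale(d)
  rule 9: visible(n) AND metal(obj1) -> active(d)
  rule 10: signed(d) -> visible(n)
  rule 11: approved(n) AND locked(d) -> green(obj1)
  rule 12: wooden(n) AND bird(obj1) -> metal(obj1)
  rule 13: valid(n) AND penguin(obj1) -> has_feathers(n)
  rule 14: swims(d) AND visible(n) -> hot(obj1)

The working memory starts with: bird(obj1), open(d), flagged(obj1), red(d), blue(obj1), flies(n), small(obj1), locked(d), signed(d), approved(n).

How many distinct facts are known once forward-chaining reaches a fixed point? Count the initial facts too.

21

Round 1 fires rule 3, rule 4, rule 5, rule 10, rule 11, giving ready(obj1), mammal(obj1), metal(obj1), visible(n), green(obj1).
Round 2 fires rule 2, rule 6, rule 9, giving valid(n), penguin(obj1), active(d).
Round 3 fires rule 13, giving has_feathers(n).
Round 4 fires rule 8, giving stale(d).
Round 5 fires rule 7, giving cold(obj1).
Closure: {active(d), approved(n), bird(obj1), blue(obj1), cold(obj1), flagged(obj1), flies(n), green(obj1), has_feathers(n), locked(d), mammal(obj1), metal(obj1), open(d), penguin(obj1), ready(obj1), red(d), signed(d), small(obj1), stale(d), valid(n), visible(n)} — 21 facts.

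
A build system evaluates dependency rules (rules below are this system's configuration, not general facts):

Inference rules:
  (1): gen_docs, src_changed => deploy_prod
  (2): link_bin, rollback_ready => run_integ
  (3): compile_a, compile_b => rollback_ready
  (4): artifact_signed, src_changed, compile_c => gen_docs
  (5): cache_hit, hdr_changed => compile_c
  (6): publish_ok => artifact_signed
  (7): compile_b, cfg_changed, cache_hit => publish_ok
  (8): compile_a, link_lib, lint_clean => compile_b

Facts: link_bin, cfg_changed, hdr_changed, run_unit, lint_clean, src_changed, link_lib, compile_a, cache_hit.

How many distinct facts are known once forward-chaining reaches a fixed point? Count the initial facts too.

Round 1 fires (5), (8), giving compile_c, compile_b.
Round 2 fires (3), (7), giving rollback_ready, publish_ok.
Round 3 fires (2), (6), giving run_integ, artifact_signed.
Round 4 fires (4), giving gen_docs.
Round 5 fires (1), giving deploy_prod.
Closure: {artifact_signed, cache_hit, cfg_changed, compile_a, compile_b, compile_c, deploy_prod, gen_docs, hdr_changed, link_bin, link_lib, lint_clean, publish_ok, rollback_ready, run_integ, run_unit, src_changed} — 17 facts.

17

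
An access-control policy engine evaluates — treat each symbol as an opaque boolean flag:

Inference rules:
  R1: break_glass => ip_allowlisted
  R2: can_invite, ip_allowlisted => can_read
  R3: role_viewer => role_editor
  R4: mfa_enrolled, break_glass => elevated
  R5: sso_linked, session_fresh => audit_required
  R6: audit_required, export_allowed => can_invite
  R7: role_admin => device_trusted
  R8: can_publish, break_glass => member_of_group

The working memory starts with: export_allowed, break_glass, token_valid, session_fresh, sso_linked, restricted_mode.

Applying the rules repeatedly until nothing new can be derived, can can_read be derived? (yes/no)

yes

Round 1: R1 [break_glass => ip_allowlisted]; R5 [sso_linked, session_fresh => audit_required]. New: ip_allowlisted, audit_required.
Round 2: R6 [audit_required, export_allowed => can_invite]. New: can_invite.
Round 3: R2 [can_invite, ip_allowlisted => can_read]. New: can_read.
can_read appears in round 3, so it is derivable.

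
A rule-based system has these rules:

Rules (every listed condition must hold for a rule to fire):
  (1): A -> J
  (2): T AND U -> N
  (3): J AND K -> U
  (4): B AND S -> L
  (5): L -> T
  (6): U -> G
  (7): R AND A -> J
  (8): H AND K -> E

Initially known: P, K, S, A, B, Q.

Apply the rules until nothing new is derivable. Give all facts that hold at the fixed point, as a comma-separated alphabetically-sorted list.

Round 1: (1) [A -> J]; (4) [B AND S -> L]. New: J, L.
Round 2: (3) [J AND K -> U]; (5) [L -> T]. New: U, T.
Round 3: (2) [T AND U -> N]; (6) [U -> G]. New: N, G.

A, B, G, J, K, L, N, P, Q, S, T, U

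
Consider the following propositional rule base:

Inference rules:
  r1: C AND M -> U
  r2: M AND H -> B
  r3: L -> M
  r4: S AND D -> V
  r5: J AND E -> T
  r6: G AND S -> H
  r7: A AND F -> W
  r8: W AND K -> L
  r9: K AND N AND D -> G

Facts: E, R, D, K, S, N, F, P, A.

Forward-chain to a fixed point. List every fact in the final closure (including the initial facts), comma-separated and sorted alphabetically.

[1] r4 [S AND D -> V]; r7 [A AND F -> W]; r9 [K AND N AND D -> G]. ⇒ new: V, W, G.
[2] r6 [G AND S -> H]; r8 [W AND K -> L]. ⇒ new: H, L.
[3] r3 [L -> M]. ⇒ new: M.
[4] r2 [M AND H -> B]. ⇒ new: B.

A, B, D, E, F, G, H, K, L, M, N, P, R, S, V, W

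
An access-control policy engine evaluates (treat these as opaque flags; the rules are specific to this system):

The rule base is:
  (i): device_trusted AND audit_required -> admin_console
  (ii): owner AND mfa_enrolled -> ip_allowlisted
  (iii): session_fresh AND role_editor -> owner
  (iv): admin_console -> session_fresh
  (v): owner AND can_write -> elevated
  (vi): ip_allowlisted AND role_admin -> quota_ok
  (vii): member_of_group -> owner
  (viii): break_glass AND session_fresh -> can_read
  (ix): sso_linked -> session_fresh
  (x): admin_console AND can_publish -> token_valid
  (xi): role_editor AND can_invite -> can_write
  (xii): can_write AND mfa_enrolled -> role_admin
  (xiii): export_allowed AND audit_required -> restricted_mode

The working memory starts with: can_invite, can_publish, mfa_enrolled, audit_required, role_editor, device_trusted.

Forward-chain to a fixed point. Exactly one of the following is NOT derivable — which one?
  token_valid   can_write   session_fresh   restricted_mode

restricted_mode

Round 1 fires (i), (xi), giving admin_console, can_write.
Round 2 fires (iv), (x), (xii), giving session_fresh, token_valid, role_admin.
Round 3 fires (iii), giving owner.
Round 4 fires (ii), (v), giving ip_allowlisted, elevated.
Round 5 fires (vi), giving quota_ok.
Derived: can_write (round 1), token_valid (round 2), session_fresh (round 2). restricted_mode never appears in any round.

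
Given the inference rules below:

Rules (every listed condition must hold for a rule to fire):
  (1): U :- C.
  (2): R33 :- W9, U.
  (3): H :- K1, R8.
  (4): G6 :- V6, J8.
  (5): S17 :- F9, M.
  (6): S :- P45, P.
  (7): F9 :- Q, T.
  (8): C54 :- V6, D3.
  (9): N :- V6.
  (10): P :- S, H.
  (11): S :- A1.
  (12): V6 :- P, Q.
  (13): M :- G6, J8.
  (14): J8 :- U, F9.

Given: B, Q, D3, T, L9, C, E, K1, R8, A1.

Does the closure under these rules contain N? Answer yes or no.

yes

Round 1: (1) [U :- C.]; (3) [H :- K1, R8.]; (7) [F9 :- Q, T.]; (11) [S :- A1.]. Adds U, H, F9, S.
Round 2: (10) [P :- S, H.]; (14) [J8 :- U, F9.]. Adds P, J8.
Round 3: (12) [V6 :- P, Q.]. Adds V6.
Round 4: (4) [G6 :- V6, J8.]; (8) [C54 :- V6, D3.]; (9) [N :- V6.]. Adds G6, C54, N.
Round 5: (13) [M :- G6, J8.]. Adds M.
Round 6: (5) [S17 :- F9, M.]. Adds S17.
N appears in round 4, so it is derivable.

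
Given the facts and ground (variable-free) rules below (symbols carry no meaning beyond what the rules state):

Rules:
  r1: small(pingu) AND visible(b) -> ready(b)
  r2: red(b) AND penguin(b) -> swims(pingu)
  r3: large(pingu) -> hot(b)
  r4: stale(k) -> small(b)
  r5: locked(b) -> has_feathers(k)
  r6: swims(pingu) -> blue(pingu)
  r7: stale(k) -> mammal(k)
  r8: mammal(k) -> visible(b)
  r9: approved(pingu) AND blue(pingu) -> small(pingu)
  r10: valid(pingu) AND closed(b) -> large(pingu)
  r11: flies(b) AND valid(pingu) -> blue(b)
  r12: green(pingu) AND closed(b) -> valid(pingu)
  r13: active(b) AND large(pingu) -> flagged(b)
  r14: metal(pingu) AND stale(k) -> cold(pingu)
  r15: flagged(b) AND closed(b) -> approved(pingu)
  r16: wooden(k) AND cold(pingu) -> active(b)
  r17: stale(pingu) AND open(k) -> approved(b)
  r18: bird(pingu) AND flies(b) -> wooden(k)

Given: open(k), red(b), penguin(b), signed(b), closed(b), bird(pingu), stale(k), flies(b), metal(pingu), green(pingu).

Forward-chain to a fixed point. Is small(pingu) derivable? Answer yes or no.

yes

Round 1 — r2, r4, r7, r12, r14, r18, derive swims(pingu), small(b), mammal(k), valid(pingu), cold(pingu), wooden(k).
Round 2 — r6, r8, r10, r11, r16, derive blue(pingu), visible(b), large(pingu), blue(b), active(b).
Round 3 — r3, r13, derive hot(b), flagged(b).
Round 4 — r15, derive approved(pingu).
Round 5 — r9, derive small(pingu).
Round 6 — r1, derive ready(b).
small(pingu) appears in round 5, so it is derivable.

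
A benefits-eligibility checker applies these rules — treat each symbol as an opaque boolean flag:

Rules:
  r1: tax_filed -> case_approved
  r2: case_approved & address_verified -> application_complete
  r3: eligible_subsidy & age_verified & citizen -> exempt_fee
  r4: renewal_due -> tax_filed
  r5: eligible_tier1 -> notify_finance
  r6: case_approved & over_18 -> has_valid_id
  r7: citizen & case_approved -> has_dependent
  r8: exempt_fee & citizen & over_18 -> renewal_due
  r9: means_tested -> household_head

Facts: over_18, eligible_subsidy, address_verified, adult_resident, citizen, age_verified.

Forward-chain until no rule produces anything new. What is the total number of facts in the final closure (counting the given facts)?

13

Round 1 — r3, derive exempt_fee.
Round 2 — r8, derive renewal_due.
Round 3 — r4, derive tax_filed.
Round 4 — r1, derive case_approved.
Round 5 — r2, r6, r7, derive application_complete, has_valid_id, has_dependent.
Closure: {address_verified, adult_resident, age_verified, application_complete, case_approved, citizen, eligible_subsidy, exempt_fee, has_dependent, has_valid_id, over_18, renewal_due, tax_filed} — 13 facts.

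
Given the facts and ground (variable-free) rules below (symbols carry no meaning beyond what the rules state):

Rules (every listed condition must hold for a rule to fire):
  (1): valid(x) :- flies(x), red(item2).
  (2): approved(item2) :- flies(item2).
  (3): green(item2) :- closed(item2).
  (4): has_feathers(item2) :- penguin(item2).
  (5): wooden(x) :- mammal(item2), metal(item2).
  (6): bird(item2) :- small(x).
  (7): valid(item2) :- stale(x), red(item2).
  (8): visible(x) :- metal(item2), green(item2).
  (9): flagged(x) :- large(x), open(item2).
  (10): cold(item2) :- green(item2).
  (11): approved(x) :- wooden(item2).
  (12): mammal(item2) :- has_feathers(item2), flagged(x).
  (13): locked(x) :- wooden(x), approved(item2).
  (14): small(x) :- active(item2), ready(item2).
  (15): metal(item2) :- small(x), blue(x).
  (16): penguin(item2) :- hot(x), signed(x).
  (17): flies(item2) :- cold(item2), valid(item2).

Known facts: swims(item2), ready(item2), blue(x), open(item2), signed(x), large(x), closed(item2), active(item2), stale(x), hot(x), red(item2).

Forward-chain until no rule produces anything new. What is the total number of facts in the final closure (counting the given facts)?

Round 1: (3) [green(item2) :- closed(item2).]; (7) [valid(item2) :- stale(x), red(item2).]; (9) [flagged(x) :- large(x), open(item2).]; (14) [small(x) :- active(item2), ready(item2).]; (16) [penguin(item2) :- hot(x), signed(x).]. New: green(item2), valid(item2), flagged(x), small(x), penguin(item2).
Round 2: (4) [has_feathers(item2) :- penguin(item2).]; (6) [bird(item2) :- small(x).]; (10) [cold(item2) :- green(item2).]; (15) [metal(item2) :- small(x), blue(x).]. New: has_feathers(item2), bird(item2), cold(item2), metal(item2).
Round 3: (8) [visible(x) :- metal(item2), green(item2).]; (12) [mammal(item2) :- has_feathers(item2), flagged(x).]; (17) [flies(item2) :- cold(item2), valid(item2).]. New: visible(x), mammal(item2), flies(item2).
Round 4: (2) [approved(item2) :- flies(item2).]; (5) [wooden(x) :- mammal(item2), metal(item2).]. New: approved(item2), wooden(x).
Round 5: (13) [locked(x) :- wooden(x), approved(item2).]. New: locked(x).
Closure: {active(item2), approved(item2), bird(item2), blue(x), closed(item2), cold(item2), flagged(x), flies(item2), green(item2), has_feathers(item2), hot(x), large(x), locked(x), mammal(item2), metal(item2), open(item2), penguin(item2), ready(item2), red(item2), signed(x), small(x), stale(x), swims(item2), valid(item2), visible(x), wooden(x)} — 26 facts.

26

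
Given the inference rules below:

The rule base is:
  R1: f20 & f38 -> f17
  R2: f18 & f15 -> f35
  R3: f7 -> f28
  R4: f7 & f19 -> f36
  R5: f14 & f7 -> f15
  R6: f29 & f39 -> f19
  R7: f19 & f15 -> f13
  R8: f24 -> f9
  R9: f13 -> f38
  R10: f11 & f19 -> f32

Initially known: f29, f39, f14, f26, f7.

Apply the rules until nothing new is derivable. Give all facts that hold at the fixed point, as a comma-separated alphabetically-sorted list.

f13, f14, f15, f19, f26, f28, f29, f36, f38, f39, f7

Round 1 — R3, R5, R6, derive f28, f15, f19.
Round 2 — R4, R7, derive f36, f13.
Round 3 — R9, derive f38.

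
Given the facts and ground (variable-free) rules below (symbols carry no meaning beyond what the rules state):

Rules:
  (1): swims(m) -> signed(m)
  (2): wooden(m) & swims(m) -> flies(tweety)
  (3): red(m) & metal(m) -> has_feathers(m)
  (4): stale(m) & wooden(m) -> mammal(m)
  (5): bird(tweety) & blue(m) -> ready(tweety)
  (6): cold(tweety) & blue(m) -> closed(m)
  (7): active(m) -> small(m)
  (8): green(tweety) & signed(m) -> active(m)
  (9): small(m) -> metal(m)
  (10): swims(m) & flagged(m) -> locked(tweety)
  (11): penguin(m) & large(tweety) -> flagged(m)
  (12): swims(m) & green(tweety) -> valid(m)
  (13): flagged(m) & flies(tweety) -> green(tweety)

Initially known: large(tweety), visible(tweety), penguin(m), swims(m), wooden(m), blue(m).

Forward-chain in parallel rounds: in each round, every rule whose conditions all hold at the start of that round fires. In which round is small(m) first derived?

[1] (1) [swims(m) -> signed(m)]; (2) [wooden(m) & swims(m) -> flies(tweety)]; (11) [penguin(m) & large(tweety) -> flagged(m)]. ⇒ new: signed(m), flies(tweety), flagged(m).
[2] (10) [swims(m) & flagged(m) -> locked(tweety)]; (13) [flagged(m) & flies(tweety) -> green(tweety)]. ⇒ new: locked(tweety), green(tweety).
[3] (8) [green(tweety) & signed(m) -> active(m)]; (12) [swims(m) & green(tweety) -> valid(m)]. ⇒ new: active(m), valid(m).
[4] (7) [active(m) -> small(m)]. ⇒ new: small(m).
small(m) first appears in round 4.

4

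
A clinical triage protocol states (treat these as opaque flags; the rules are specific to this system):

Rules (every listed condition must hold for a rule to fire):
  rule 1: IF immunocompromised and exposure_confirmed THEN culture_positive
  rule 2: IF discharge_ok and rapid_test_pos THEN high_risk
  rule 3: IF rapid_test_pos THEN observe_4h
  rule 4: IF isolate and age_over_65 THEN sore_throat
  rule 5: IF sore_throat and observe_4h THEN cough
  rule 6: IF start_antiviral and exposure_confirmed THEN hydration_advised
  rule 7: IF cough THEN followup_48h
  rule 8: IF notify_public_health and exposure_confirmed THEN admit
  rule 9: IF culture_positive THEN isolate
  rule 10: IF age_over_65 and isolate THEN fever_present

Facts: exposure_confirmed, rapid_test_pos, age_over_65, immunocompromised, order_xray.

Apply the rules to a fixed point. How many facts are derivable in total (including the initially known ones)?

12

[1] rule 1 [IF immunocompromised and exposure_confirmed THEN culture_positive]; rule 3 [IF rapid_test_pos THEN observe_4h]. ⇒ new: culture_positive, observe_4h.
[2] rule 9 [IF culture_positive THEN isolate]. ⇒ new: isolate.
[3] rule 4 [IF isolate and age_over_65 THEN sore_throat]; rule 10 [IF age_over_65 and isolate THEN fever_present]. ⇒ new: sore_throat, fever_present.
[4] rule 5 [IF sore_throat and observe_4h THEN cough]. ⇒ new: cough.
[5] rule 7 [IF cough THEN followup_48h]. ⇒ new: followup_48h.
Closure: {age_over_65, cough, culture_positive, exposure_confirmed, fever_present, followup_48h, immunocompromised, isolate, observe_4h, order_xray, rapid_test_pos, sore_throat} — 12 facts.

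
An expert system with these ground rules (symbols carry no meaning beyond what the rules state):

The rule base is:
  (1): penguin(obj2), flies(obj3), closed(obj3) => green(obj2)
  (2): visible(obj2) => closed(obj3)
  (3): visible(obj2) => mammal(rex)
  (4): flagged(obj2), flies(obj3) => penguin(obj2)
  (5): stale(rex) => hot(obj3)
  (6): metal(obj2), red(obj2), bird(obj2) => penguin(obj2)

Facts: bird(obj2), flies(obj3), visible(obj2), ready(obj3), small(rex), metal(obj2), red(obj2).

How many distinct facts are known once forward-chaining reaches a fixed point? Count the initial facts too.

Round 1: (2) [visible(obj2) => closed(obj3)]; (3) [visible(obj2) => mammal(rex)]; (6) [metal(obj2), red(obj2), bird(obj2) => penguin(obj2)]. Adds closed(obj3), mammal(rex), penguin(obj2).
Round 2: (1) [penguin(obj2), flies(obj3), closed(obj3) => green(obj2)]. Adds green(obj2).
Closure: {bird(obj2), closed(obj3), flies(obj3), green(obj2), mammal(rex), metal(obj2), penguin(obj2), ready(obj3), red(obj2), small(rex), visible(obj2)} — 11 facts.

11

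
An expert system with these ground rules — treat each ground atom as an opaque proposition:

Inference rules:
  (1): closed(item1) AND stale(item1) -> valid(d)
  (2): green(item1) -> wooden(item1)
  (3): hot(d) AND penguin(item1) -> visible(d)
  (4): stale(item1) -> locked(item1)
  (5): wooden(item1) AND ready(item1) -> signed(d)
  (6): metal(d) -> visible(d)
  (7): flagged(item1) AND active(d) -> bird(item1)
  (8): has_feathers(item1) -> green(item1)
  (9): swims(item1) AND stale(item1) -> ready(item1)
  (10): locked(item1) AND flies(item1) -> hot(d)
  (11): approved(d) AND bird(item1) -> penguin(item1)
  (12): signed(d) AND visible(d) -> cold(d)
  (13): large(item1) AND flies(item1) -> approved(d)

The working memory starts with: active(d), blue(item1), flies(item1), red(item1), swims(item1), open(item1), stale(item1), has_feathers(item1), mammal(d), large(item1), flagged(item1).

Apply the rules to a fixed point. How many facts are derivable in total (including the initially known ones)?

Round 1 — (4), (7), (8), (9), (13), derive locked(item1), bird(item1), green(item1), ready(item1), approved(d).
Round 2 — (2), (10), (11), derive wooden(item1), hot(d), penguin(item1).
Round 3 — (3), (5), derive visible(d), signed(d).
Round 4 — (12), derive cold(d).
Closure: {active(d), approved(d), bird(item1), blue(item1), cold(d), flagged(item1), flies(item1), green(item1), has_feathers(item1), hot(d), large(item1), locked(item1), mammal(d), open(item1), penguin(item1), ready(item1), red(item1), signed(d), stale(item1), swims(item1), visible(d), wooden(item1)} — 22 facts.

22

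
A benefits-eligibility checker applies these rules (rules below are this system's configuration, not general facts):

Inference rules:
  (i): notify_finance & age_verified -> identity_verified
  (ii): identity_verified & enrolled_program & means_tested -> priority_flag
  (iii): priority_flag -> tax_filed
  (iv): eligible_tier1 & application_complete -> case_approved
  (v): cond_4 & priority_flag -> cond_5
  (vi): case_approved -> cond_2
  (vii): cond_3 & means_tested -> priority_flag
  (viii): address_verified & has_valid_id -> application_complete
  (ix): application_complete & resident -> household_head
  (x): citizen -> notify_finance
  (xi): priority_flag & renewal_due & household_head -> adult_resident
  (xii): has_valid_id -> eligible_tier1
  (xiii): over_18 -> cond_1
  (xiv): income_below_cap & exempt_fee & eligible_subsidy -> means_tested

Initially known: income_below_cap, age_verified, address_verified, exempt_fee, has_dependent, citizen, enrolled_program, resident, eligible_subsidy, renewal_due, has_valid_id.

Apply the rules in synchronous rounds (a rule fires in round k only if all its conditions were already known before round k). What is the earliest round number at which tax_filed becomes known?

Round 1: (viii) [address_verified & has_valid_id -> application_complete]; (x) [citizen -> notify_finance]; (xii) [has_valid_id -> eligible_tier1]; (xiv) [income_below_cap & exempt_fee & eligible_subsidy -> means_tested]. Adds application_complete, notify_finance, eligible_tier1, means_tested.
Round 2: (i) [notify_finance & age_verified -> identity_verified]; (iv) [eligible_tier1 & application_complete -> case_approved]; (ix) [application_complete & resident -> household_head]. Adds identity_verified, case_approved, household_head.
Round 3: (ii) [identity_verified & enrolled_program & means_tested -> priority_flag]; (vi) [case_approved -> cond_2]. Adds priority_flag, cond_2.
Round 4: (iii) [priority_flag -> tax_filed]; (xi) [priority_flag & renewal_due & household_head -> adult_resident]. Adds tax_filed, adult_resident.
tax_filed first appears in round 4.

4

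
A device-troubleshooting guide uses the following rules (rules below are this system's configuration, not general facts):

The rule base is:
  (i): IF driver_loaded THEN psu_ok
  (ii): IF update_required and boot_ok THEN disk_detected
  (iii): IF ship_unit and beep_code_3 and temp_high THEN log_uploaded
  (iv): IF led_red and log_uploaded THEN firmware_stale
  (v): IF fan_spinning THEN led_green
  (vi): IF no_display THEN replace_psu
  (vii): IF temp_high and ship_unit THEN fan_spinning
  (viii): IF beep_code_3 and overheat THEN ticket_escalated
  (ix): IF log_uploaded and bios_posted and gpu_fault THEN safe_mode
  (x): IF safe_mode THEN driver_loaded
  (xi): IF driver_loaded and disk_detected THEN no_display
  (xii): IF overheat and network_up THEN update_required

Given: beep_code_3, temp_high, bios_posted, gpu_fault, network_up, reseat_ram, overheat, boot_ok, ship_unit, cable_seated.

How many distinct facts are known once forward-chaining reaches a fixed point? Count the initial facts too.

Round 1 fires (iii), (vii), (viii), (xii), giving log_uploaded, fan_spinning, ticket_escalated, update_required.
Round 2 fires (ii), (v), (ix), giving disk_detected, led_green, safe_mode.
Round 3 fires (x), giving driver_loaded.
Round 4 fires (i), (xi), giving psu_ok, no_display.
Round 5 fires (vi), giving replace_psu.
Closure: {beep_code_3, bios_posted, boot_ok, cable_seated, disk_detected, driver_loaded, fan_spinning, gpu_fault, led_green, log_uploaded, network_up, no_display, overheat, psu_ok, replace_psu, reseat_ram, safe_mode, ship_unit, temp_high, ticket_escalated, update_required} — 21 facts.

21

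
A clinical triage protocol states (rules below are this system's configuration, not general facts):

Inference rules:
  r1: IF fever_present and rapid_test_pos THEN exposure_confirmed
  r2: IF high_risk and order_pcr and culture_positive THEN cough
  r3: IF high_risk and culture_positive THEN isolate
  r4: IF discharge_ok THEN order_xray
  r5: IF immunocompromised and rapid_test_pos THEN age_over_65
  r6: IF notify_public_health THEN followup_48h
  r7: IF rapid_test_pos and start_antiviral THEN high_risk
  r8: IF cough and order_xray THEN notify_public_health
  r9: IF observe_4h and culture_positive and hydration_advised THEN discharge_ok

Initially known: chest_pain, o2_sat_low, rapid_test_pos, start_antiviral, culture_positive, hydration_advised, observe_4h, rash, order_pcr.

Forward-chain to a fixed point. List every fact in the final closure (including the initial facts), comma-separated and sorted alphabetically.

chest_pain, cough, culture_positive, discharge_ok, followup_48h, high_risk, hydration_advised, isolate, notify_public_health, o2_sat_low, observe_4h, order_pcr, order_xray, rapid_test_pos, rash, start_antiviral

[1] r7 [IF rapid_test_pos and start_antiviral THEN high_risk]; r9 [IF observe_4h and culture_positive and hydration_advised THEN discharge_ok]. ⇒ new: high_risk, discharge_ok.
[2] r2 [IF high_risk and order_pcr and culture_positive THEN cough]; r3 [IF high_risk and culture_positive THEN isolate]; r4 [IF discharge_ok THEN order_xray]. ⇒ new: cough, isolate, order_xray.
[3] r8 [IF cough and order_xray THEN notify_public_health]. ⇒ new: notify_public_health.
[4] r6 [IF notify_public_health THEN followup_48h]. ⇒ new: followup_48h.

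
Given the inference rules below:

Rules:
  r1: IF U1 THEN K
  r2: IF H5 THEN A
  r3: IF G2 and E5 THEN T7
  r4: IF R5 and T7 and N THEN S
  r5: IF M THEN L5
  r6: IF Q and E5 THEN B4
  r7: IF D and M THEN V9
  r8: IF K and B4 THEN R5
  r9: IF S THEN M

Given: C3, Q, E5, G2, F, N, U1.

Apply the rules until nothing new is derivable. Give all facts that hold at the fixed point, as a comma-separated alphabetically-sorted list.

Round 1: r1 [IF U1 THEN K]; r3 [IF G2 and E5 THEN T7]; r6 [IF Q and E5 THEN B4]. New: K, T7, B4.
Round 2: r8 [IF K and B4 THEN R5]. New: R5.
Round 3: r4 [IF R5 and T7 and N THEN S]. New: S.
Round 4: r9 [IF S THEN M]. New: M.
Round 5: r5 [IF M THEN L5]. New: L5.

B4, C3, E5, F, G2, K, L5, M, N, Q, R5, S, T7, U1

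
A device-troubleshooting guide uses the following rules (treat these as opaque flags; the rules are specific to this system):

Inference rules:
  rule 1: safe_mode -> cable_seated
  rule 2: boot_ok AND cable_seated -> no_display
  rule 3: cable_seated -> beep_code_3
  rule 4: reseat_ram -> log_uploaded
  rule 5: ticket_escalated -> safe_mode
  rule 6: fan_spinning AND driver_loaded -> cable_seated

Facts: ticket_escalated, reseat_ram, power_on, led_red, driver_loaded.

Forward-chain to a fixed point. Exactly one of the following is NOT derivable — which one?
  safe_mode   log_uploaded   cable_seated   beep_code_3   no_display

Round 1 fires rule 4, rule 5, giving log_uploaded, safe_mode.
Round 2 fires rule 1, giving cable_seated.
Round 3 fires rule 3, giving beep_code_3.
Derived: beep_code_3 (round 3), cable_seated (round 2), safe_mode (round 1), log_uploaded (round 1). no_display never appears in any round.

no_display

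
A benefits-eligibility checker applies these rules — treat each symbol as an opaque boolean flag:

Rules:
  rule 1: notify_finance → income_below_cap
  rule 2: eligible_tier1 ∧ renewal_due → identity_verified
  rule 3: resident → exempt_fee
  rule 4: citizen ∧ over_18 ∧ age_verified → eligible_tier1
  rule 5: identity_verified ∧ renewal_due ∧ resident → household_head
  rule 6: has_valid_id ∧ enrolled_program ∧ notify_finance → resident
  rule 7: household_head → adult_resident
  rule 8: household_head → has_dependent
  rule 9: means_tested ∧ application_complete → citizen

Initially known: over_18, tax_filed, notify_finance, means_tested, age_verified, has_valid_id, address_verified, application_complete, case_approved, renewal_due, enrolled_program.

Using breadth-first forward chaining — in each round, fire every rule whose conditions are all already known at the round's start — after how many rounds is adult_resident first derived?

Round 1: rule 1 [notify_finance → income_below_cap]; rule 6 [has_valid_id ∧ enrolled_program ∧ notify_finance → resident]; rule 9 [means_tested ∧ application_complete → citizen]. Adds income_below_cap, resident, citizen.
Round 2: rule 3 [resident → exempt_fee]; rule 4 [citizen ∧ over_18 ∧ age_verified → eligible_tier1]. Adds exempt_fee, eligible_tier1.
Round 3: rule 2 [eligible_tier1 ∧ renewal_due → identity_verified]. Adds identity_verified.
Round 4: rule 5 [identity_verified ∧ renewal_due ∧ resident → household_head]. Adds household_head.
Round 5: rule 7 [household_head → adult_resident]; rule 8 [household_head → has_dependent]. Adds adult_resident, has_dependent.
adult_resident first appears in round 5.

5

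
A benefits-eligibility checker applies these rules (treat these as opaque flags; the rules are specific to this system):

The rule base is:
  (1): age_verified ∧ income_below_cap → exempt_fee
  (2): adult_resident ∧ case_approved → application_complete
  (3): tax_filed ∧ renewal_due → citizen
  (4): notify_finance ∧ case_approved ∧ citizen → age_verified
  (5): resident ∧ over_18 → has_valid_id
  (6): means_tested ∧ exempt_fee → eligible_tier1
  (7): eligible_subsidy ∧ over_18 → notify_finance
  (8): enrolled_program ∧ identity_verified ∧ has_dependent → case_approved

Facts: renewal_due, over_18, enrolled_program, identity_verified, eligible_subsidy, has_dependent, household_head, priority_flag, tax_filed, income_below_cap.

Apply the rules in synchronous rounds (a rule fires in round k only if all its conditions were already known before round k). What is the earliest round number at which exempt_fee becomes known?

Round 1: (3) [tax_filed ∧ renewal_due → citizen]; (7) [eligible_subsidy ∧ over_18 → notify_finance]; (8) [enrolled_program ∧ identity_verified ∧ has_dependent → case_approved]. New: citizen, notify_finance, case_approved.
Round 2: (4) [notify_finance ∧ case_approved ∧ citizen → age_verified]. New: age_verified.
Round 3: (1) [age_verified ∧ income_below_cap → exempt_fee]. New: exempt_fee.
exempt_fee first appears in round 3.

3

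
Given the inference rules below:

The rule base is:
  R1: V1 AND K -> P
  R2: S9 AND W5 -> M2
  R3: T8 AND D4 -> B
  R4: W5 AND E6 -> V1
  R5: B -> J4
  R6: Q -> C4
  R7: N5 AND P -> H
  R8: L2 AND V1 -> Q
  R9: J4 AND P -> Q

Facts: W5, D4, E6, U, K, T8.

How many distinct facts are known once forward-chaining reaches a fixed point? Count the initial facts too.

12

Round 1: R3 [T8 AND D4 -> B]; R4 [W5 AND E6 -> V1]. New: B, V1.
Round 2: R1 [V1 AND K -> P]; R5 [B -> J4]. New: P, J4.
Round 3: R9 [J4 AND P -> Q]. New: Q.
Round 4: R6 [Q -> C4]. New: C4.
Closure: {B, C4, D4, E6, J4, K, P, Q, T8, U, V1, W5} — 12 facts.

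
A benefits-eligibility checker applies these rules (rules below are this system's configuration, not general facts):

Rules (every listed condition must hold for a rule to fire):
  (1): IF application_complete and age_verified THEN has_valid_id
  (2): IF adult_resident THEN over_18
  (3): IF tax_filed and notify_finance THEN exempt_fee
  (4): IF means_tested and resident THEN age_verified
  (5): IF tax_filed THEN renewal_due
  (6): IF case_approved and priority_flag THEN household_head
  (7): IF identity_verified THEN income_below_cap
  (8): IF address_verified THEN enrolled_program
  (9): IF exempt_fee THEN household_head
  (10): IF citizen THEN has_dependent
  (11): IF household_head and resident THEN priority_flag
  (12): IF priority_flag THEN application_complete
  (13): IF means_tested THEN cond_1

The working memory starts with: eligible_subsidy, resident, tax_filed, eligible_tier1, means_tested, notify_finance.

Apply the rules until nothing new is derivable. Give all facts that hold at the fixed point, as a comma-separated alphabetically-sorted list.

age_verified, application_complete, cond_1, eligible_subsidy, eligible_tier1, exempt_fee, has_valid_id, household_head, means_tested, notify_finance, priority_flag, renewal_due, resident, tax_filed

Round 1: (3) [IF tax_filed and notify_finance THEN exempt_fee]; (4) [IF means_tested and resident THEN age_verified]; (5) [IF tax_filed THEN renewal_due]; (13) [IF means_tested THEN cond_1]. New: exempt_fee, age_verified, renewal_due, cond_1.
Round 2: (9) [IF exempt_fee THEN household_head]. New: household_head.
Round 3: (11) [IF household_head and resident THEN priority_flag]. New: priority_flag.
Round 4: (12) [IF priority_flag THEN application_complete]. New: application_complete.
Round 5: (1) [IF application_complete and age_verified THEN has_valid_id]. New: has_valid_id.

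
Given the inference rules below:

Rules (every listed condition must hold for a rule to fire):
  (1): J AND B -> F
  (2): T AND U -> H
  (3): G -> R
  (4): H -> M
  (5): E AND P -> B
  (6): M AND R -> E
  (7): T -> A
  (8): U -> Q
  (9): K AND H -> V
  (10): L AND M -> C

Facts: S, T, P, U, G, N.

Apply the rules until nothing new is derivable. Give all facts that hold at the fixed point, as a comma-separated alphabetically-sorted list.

A, B, E, G, H, M, N, P, Q, R, S, T, U

Round 1: (2) [T AND U -> H]; (3) [G -> R]; (7) [T -> A]; (8) [U -> Q]. Adds H, R, A, Q.
Round 2: (4) [H -> M]. Adds M.
Round 3: (6) [M AND R -> E]. Adds E.
Round 4: (5) [E AND P -> B]. Adds B.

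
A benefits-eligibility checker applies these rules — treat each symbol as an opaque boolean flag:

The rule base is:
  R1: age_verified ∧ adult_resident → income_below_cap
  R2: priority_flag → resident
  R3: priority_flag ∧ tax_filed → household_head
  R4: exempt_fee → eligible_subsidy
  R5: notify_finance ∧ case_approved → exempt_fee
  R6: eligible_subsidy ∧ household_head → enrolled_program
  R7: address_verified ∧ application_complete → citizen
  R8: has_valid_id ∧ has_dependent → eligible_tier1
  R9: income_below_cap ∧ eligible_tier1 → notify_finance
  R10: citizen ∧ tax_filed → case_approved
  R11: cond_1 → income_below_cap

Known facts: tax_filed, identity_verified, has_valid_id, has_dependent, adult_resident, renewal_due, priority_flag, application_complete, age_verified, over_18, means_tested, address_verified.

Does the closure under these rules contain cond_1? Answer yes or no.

Round 1: R1 [age_verified ∧ adult_resident → income_below_cap]; R2 [priority_flag → resident]; R3 [priority_flag ∧ tax_filed → household_head]; R7 [address_verified ∧ application_complete → citizen]; R8 [has_valid_id ∧ has_dependent → eligible_tier1]. Adds income_below_cap, resident, household_head, citizen, eligible_tier1.
Round 2: R9 [income_below_cap ∧ eligible_tier1 → notify_finance]; R10 [citizen ∧ tax_filed → case_approved]. Adds notify_finance, case_approved.
Round 3: R5 [notify_finance ∧ case_approved → exempt_fee]. Adds exempt_fee.
Round 4: R4 [exempt_fee → eligible_subsidy]. Adds eligible_subsidy.
Round 5: R6 [eligible_subsidy ∧ household_head → enrolled_program]. Adds enrolled_program.
Fixed point reached. No rule has cond_1 as a consequent, and it is not given.

no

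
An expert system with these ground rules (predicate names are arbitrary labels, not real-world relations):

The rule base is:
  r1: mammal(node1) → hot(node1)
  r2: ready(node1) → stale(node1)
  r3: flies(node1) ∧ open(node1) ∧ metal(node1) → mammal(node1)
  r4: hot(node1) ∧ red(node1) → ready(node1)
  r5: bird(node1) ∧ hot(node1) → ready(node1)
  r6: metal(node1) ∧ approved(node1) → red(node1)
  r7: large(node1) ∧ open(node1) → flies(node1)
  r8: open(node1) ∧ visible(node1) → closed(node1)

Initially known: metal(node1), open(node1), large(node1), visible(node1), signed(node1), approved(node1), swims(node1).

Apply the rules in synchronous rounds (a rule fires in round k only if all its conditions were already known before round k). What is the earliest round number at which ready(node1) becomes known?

4

Round 1 — r6, r7, r8, derive red(node1), flies(node1), closed(node1).
Round 2 — r3, derive mammal(node1).
Round 3 — r1, derive hot(node1).
Round 4 — r4, derive ready(node1).
ready(node1) first appears in round 4.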